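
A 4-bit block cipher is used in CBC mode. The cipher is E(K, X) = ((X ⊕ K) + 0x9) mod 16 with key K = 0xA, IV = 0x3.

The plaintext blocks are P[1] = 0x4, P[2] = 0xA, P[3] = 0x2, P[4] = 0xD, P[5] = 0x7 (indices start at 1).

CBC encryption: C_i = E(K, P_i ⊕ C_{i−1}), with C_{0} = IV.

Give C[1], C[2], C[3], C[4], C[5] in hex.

C[1]: P[1] ⊕ 0x3 = 0x7; E(K, 0x7) = 0x6.
C[2]: P[2] ⊕ 0x6 = 0xC; E(K, 0xC) = 0xF.
C[3]: P[3] ⊕ 0xF = 0xD; E(K, 0xD) = 0x0.
C[4]: P[4] ⊕ 0x0 = 0xD; E(K, 0xD) = 0x0.
C[5]: P[5] ⊕ 0x0 = 0x7; E(K, 0x7) = 0x6.

C[1] = 0x6, C[2] = 0xF, C[3] = 0x0, C[4] = 0x0, C[5] = 0x6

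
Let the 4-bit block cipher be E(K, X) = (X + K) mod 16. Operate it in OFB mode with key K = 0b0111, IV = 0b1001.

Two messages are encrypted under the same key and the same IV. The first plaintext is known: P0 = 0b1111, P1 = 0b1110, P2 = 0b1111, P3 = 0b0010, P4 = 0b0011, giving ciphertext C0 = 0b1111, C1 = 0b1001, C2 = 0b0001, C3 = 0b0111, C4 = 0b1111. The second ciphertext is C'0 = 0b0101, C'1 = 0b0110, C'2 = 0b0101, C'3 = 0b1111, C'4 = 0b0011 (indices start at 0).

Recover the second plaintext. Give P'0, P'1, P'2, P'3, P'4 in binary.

In OFB with a reused IV, both messages share the same keystream S_i, so C_i ⊕ C'_i = P_i ⊕ P'_i and thus P'_i = P_i ⊕ C_i ⊕ C'_i.
P'0: 0b1111 ⊕ 0b1111 ⊕ 0b0101 = 0b0101.
P'1: 0b1110 ⊕ 0b1001 ⊕ 0b0110 = 0b0001.
P'2: 0b1111 ⊕ 0b0001 ⊕ 0b0101 = 0b1011.
P'3: 0b0010 ⊕ 0b0111 ⊕ 0b1111 = 0b1010.
P'4: 0b0011 ⊕ 0b1111 ⊕ 0b0011 = 0b1111.

P'0 = 0b0101, P'1 = 0b0001, P'2 = 0b1011, P'3 = 0b1010, P'4 = 0b1111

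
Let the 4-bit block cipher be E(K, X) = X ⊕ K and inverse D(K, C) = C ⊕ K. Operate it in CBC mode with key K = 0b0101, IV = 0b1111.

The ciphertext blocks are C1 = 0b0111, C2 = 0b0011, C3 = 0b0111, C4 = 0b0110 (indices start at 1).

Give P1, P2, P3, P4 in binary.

P1 = 0b1101, P2 = 0b0001, P3 = 0b0001, P4 = 0b0100

CBC decryption: P_i = D(K, C_i) ⊕ C_{i−1}, with C_{0} = IV.
P1: D(K, 0b0111) = 0b0010; 0b0010 ⊕ 0b1111 = 0b1101.
P2: D(K, 0b0011) = 0b0110; 0b0110 ⊕ 0b0111 = 0b0001.
P3: D(K, 0b0111) = 0b0010; 0b0010 ⊕ 0b0011 = 0b0001.
P4: D(K, 0b0110) = 0b0011; 0b0011 ⊕ 0b0111 = 0b0100.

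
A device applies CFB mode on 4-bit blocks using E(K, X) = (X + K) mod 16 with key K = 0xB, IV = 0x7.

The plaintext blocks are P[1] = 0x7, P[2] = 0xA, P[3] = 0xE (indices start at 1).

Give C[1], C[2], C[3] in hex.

CFB encryption: C_i = P_i ⊕ E(K, C_{i−1}), with C_{0} = IV.
C[1]: E(K, 0x7) = 0x2; 0x7 ⊕ 0x2 = 0x5.
C[2]: E(K, 0x5) = 0x0; 0xA ⊕ 0x0 = 0xA.
C[3]: E(K, 0xA) = 0x5; 0xE ⊕ 0x5 = 0xB.

C[1] = 0x5, C[2] = 0xA, C[3] = 0xB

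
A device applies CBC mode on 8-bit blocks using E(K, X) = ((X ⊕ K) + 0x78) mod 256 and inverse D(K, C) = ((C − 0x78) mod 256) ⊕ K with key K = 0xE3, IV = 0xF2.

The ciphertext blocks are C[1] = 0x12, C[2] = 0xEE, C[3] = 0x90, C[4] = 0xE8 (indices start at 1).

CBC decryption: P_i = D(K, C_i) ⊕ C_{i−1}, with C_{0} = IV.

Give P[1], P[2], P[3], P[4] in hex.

P[1]: D(K, 0x12) = 0x79; 0x79 ⊕ 0xF2 = 0x8B.
P[2]: D(K, 0xEE) = 0x95; 0x95 ⊕ 0x12 = 0x87.
P[3]: D(K, 0x90) = 0xFB; 0xFB ⊕ 0xEE = 0x15.
P[4]: D(K, 0xE8) = 0x93; 0x93 ⊕ 0x90 = 0x03.

P[1] = 0x8B, P[2] = 0x87, P[3] = 0x15, P[4] = 0x03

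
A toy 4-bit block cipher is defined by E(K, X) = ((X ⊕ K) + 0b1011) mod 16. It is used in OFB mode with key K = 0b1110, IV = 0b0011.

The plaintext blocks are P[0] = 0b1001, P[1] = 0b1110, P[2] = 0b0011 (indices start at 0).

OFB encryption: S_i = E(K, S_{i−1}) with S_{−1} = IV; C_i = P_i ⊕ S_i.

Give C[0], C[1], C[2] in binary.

C[0] = 0b0001, C[1] = 0b1111, C[2] = 0b1001

C[0]: S = E(K, 0b0011) = 0b1000; 0b1001 ⊕ 0b1000 = 0b0001.
C[1]: S = E(K, 0b1000) = 0b0001; 0b1110 ⊕ 0b0001 = 0b1111.
C[2]: S = E(K, 0b0001) = 0b1010; 0b0011 ⊕ 0b1010 = 0b1001.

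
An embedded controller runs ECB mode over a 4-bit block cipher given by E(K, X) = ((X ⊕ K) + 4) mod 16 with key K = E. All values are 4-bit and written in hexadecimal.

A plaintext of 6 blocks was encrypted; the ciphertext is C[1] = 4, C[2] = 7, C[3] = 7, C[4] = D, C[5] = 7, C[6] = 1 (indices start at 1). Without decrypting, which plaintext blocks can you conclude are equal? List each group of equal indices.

P[2] = P[3] = P[5]

ECB encrypts each block independently with the same key, so equal ciphertext blocks imply equal plaintext blocks.
C[2] = C[3] = C[5] = 7, so P[2] = P[3] = P[5].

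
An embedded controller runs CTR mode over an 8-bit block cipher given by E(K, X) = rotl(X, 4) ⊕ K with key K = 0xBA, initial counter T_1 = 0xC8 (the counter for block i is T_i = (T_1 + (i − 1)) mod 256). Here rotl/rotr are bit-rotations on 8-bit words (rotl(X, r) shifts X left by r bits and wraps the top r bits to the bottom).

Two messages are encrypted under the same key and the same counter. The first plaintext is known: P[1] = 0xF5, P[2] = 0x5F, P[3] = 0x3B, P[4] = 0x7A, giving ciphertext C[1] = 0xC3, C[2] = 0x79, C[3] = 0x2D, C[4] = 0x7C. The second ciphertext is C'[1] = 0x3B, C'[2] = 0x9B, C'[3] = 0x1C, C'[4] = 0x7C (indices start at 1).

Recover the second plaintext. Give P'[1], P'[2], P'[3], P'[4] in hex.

In CTR with a reused counter, both messages share the same keystream S_i, so C_i ⊕ C'_i = P_i ⊕ P'_i and thus P'_i = P_i ⊕ C_i ⊕ C'_i.
P'[1]: 0xF5 ⊕ 0xC3 ⊕ 0x3B = 0x0D.
P'[2]: 0x5F ⊕ 0x79 ⊕ 0x9B = 0xBD.
P'[3]: 0x3B ⊕ 0x2D ⊕ 0x1C = 0x0A.
P'[4]: 0x7A ⊕ 0x7C ⊕ 0x7C = 0x7A.

P'[1] = 0x0D, P'[2] = 0xBD, P'[3] = 0x0A, P'[4] = 0x7A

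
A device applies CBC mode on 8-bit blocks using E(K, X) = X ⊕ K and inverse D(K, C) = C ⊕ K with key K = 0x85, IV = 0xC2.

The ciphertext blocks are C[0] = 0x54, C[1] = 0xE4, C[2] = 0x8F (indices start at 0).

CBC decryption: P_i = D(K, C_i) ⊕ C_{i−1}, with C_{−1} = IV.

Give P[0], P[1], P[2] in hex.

P[0]: D(K, 0x54) = 0xD1; 0xD1 ⊕ 0xC2 = 0x13.
P[1]: D(K, 0xE4) = 0x61; 0x61 ⊕ 0x54 = 0x35.
P[2]: D(K, 0x8F) = 0x0A; 0x0A ⊕ 0xE4 = 0xEE.

P[0] = 0x13, P[1] = 0x35, P[2] = 0xEE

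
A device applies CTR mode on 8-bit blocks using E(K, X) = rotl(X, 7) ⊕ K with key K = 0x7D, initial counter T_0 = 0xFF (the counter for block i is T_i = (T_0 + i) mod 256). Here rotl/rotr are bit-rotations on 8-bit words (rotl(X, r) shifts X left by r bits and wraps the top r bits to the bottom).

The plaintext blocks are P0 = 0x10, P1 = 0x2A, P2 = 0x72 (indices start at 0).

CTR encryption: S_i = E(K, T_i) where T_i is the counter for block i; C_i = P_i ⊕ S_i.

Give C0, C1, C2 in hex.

C0 = 0x92, C1 = 0x57, C2 = 0x8F

C0: T = 0xFF, S = E(K, T) = 0x82; 0x10 ⊕ 0x82 = 0x92.
C1: T = 0x00, S = E(K, T) = 0x7D; 0x2A ⊕ 0x7D = 0x57.
C2: T = 0x01, S = E(K, T) = 0xFD; 0x72 ⊕ 0xFD = 0x8F.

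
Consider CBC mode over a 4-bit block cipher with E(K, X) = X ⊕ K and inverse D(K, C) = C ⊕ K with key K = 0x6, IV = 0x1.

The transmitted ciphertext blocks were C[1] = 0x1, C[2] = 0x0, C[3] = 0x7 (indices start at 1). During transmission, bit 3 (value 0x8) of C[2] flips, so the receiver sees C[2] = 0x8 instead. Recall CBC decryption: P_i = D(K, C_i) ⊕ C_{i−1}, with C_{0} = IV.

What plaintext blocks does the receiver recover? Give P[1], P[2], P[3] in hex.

Only C[2] changed, to 0x8. In CBC, a change in C_i garbles P_i and flips the same bit in P_{i+1}. Decrypting the received ciphertext:
P[1]: D(K, 0x1) = 0x7; 0x7 ⊕ 0x1 = 0x6.
P[2]: D(K, 0x8) = 0xE; 0xE ⊕ 0x1 = 0xF.
P[3]: D(K, 0x7) = 0x1; 0x1 ⊕ 0x8 = 0x9.
Blocks that differ from the original plaintext: P[2], P[3].

P[1] = 0x6, P[2] = 0xF, P[3] = 0x9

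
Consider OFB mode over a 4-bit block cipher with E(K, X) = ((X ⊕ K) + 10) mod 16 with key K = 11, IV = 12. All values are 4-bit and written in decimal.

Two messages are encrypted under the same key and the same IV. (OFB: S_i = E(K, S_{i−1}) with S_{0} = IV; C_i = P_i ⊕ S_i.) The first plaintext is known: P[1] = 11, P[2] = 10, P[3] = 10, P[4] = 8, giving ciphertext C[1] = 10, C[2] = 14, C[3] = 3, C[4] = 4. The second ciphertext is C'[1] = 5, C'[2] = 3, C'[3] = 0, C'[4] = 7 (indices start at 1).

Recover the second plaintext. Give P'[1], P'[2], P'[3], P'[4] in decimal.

P'[1] = 4, P'[2] = 7, P'[3] = 9, P'[4] = 11

In OFB with a reused IV, both messages share the same keystream S_i, so C_i ⊕ C'_i = P_i ⊕ P'_i and thus P'_i = P_i ⊕ C_i ⊕ C'_i.
P'[1]: 11 ⊕ 10 ⊕ 5 = 4.
P'[2]: 10 ⊕ 14 ⊕ 3 = 7.
P'[3]: 10 ⊕ 3 ⊕ 0 = 9.
P'[4]: 8 ⊕ 4 ⊕ 7 = 11.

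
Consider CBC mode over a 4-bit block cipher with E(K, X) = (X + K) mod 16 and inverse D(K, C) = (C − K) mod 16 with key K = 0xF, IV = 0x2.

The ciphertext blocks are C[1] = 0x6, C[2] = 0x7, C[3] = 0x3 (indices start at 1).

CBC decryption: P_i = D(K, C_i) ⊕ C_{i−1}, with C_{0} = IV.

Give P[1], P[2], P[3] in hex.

P[1] = 0x5, P[2] = 0xE, P[3] = 0x3

P[1]: D(K, 0x6) = 0x7; 0x7 ⊕ 0x2 = 0x5.
P[2]: D(K, 0x7) = 0x8; 0x8 ⊕ 0x6 = 0xE.
P[3]: D(K, 0x3) = 0x4; 0x4 ⊕ 0x7 = 0x3.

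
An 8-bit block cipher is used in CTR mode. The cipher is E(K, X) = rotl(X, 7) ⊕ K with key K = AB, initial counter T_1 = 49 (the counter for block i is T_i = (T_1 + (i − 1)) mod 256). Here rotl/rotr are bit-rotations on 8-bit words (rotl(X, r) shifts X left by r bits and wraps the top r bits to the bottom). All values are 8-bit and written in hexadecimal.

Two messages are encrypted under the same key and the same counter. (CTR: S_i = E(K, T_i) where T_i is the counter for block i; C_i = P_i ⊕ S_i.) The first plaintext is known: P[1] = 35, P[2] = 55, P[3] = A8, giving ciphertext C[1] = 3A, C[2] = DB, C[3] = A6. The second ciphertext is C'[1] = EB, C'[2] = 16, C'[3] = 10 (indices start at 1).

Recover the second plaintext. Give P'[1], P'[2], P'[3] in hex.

P'[1] = E4, P'[2] = 98, P'[3] = 1E

In CTR with a reused counter, both messages share the same keystream S_i, so C_i ⊕ C'_i = P_i ⊕ P'_i and thus P'_i = P_i ⊕ C_i ⊕ C'_i.
P'[1]: 35 ⊕ 3A ⊕ EB = E4.
P'[2]: 55 ⊕ DB ⊕ 16 = 98.
P'[3]: A8 ⊕ A6 ⊕ 10 = 1E.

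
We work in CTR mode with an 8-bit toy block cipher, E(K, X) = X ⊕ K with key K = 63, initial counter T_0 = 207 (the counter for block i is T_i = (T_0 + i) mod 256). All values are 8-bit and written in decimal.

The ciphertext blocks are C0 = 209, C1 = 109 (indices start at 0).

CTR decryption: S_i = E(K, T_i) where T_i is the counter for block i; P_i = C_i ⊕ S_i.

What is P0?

P0 = 33

P0: T = 207, S = E(K, T) = 240; 209 ⊕ 240 = 33.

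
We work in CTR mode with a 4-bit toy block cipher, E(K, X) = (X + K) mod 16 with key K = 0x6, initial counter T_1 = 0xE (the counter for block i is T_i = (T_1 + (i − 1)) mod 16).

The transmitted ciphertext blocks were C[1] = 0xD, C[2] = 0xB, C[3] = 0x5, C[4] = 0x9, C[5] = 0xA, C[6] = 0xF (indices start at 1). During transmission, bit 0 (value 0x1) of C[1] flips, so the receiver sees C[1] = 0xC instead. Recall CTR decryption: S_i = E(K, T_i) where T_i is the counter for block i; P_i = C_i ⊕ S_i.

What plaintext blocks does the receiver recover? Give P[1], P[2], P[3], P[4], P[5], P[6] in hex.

P[1] = 0x8, P[2] = 0xE, P[3] = 0x3, P[4] = 0xE, P[5] = 0x2, P[6] = 0x6

Only C[1] changed, to 0xC. In CTR, a change in C_i flips the same bit in P_i only; the keystream is unaffected. Decrypting the received ciphertext:
P[1]: T = 0xE, S = E(K, T) = 0x4; 0xC ⊕ 0x4 = 0x8.
P[2]: T = 0xF, S = E(K, T) = 0x5; 0xB ⊕ 0x5 = 0xE.
P[3]: T = 0x0, S = E(K, T) = 0x6; 0x5 ⊕ 0x6 = 0x3.
P[4]: T = 0x1, S = E(K, T) = 0x7; 0x9 ⊕ 0x7 = 0xE.
P[5]: T = 0x2, S = E(K, T) = 0x8; 0xA ⊕ 0x8 = 0x2.
P[6]: T = 0x3, S = E(K, T) = 0x9; 0xF ⊕ 0x9 = 0x6.
Blocks that differ from the original plaintext: P[1].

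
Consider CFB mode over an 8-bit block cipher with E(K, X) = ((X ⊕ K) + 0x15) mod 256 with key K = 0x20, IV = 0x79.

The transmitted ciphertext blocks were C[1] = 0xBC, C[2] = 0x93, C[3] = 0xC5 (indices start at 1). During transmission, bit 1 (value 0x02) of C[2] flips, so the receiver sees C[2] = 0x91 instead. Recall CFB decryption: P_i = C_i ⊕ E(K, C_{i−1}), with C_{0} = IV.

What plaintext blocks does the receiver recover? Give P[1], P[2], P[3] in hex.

Only C[2] changed, to 0x91. In CFB, a change in C_i flips the same bit in P_i and garbles P_{i+1}. Decrypting the received ciphertext:
P[1]: E(K, 0x79) = 0x6E; 0xBC ⊕ 0x6E = 0xD2.
P[2]: E(K, 0xBC) = 0xB1; 0x91 ⊕ 0xB1 = 0x20.
P[3]: E(K, 0x91) = 0xC6; 0xC5 ⊕ 0xC6 = 0x03.
Blocks that differ from the original plaintext: P[2], P[3].

P[1] = 0xD2, P[2] = 0x20, P[3] = 0x03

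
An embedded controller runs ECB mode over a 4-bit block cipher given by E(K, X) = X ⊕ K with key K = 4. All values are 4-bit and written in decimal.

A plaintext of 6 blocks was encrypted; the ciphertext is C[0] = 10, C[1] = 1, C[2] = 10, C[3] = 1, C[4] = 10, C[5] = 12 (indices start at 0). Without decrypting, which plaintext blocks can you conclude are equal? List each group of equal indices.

P[0] = P[2] = P[4]; P[1] = P[3]

ECB encrypts each block independently with the same key, so equal ciphertext blocks imply equal plaintext blocks.
C[0] = C[2] = C[4] = 10, so P[0] = P[2] = P[4].
C[1] = C[3] = 1, so P[1] = P[3].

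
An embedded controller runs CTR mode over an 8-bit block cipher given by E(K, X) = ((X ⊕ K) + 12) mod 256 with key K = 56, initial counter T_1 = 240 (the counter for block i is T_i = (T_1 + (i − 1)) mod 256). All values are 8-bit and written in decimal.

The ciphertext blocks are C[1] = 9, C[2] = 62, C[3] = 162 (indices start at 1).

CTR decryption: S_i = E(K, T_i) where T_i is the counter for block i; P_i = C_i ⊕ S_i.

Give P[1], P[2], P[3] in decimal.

P[1] = 221, P[2] = 235, P[3] = 116

P[1]: T = 240, S = E(K, T) = 212; 9 ⊕ 212 = 221.
P[2]: T = 241, S = E(K, T) = 213; 62 ⊕ 213 = 235.
P[3]: T = 242, S = E(K, T) = 214; 162 ⊕ 214 = 116.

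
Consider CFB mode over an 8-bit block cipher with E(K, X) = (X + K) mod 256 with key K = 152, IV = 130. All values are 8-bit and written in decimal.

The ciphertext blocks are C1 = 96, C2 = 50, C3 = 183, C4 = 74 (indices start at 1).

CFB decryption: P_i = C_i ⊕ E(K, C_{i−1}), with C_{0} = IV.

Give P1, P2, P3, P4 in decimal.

P1: E(K, 130) = 26; 96 ⊕ 26 = 122.
P2: E(K, 96) = 248; 50 ⊕ 248 = 202.
P3: E(K, 50) = 202; 183 ⊕ 202 = 125.
P4: E(K, 183) = 79; 74 ⊕ 79 = 5.

P1 = 122, P2 = 202, P3 = 125, P4 = 5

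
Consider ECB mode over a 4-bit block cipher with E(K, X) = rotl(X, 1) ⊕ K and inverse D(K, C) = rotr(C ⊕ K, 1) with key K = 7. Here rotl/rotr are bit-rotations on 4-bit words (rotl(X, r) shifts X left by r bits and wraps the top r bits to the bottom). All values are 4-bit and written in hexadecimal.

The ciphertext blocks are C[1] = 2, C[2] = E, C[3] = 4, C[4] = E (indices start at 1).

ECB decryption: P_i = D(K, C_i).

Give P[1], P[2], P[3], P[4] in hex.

P[1] = A, P[2] = C, P[3] = 9, P[4] = C

P[1]: D(K, 2) = A.
P[2]: D(K, E) = C.
P[3]: D(K, 4) = 9.
P[4]: D(K, E) = C.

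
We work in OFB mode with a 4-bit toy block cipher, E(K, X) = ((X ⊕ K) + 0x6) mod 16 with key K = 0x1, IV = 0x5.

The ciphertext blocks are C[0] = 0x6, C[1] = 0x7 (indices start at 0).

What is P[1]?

P[1] = 0x6

OFB decryption: S_i = E(K, S_{i−1}) with S_{−1} = IV; P_i = C_i ⊕ S_i.
P[0]: S = E(K, 0x5) = 0xA; 0x6 ⊕ 0xA = 0xC.
P[1]: S = E(K, 0xA) = 0x1; 0x7 ⊕ 0x1 = 0x6.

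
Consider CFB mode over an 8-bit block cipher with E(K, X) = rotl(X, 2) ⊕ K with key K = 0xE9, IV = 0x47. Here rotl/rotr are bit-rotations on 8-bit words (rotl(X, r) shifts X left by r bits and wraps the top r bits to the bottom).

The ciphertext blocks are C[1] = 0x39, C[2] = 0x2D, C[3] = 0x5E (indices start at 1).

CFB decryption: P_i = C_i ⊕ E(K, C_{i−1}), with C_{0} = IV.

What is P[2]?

P[2] = 0x20

P[2]: E(K, 0x39) = 0x0D; 0x2D ⊕ 0x0D = 0x20.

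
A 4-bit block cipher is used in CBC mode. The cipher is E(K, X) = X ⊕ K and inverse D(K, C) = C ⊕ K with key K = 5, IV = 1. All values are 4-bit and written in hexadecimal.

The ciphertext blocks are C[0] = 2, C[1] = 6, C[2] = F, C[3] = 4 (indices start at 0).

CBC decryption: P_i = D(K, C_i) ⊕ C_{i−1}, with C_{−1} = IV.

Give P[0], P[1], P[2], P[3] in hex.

P[0] = 6, P[1] = 1, P[2] = C, P[3] = E

P[0]: D(K, 2) = 7; 7 ⊕ 1 = 6.
P[1]: D(K, 6) = 3; 3 ⊕ 2 = 1.
P[2]: D(K, F) = A; A ⊕ 6 = C.
P[3]: D(K, 4) = 1; 1 ⊕ F = E.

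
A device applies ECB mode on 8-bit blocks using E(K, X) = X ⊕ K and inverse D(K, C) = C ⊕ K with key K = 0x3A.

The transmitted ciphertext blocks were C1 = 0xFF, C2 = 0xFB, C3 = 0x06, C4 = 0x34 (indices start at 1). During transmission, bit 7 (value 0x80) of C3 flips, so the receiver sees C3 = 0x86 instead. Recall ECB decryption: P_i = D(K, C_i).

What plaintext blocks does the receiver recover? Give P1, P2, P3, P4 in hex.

Only C3 changed, to 0x86. In ECB, a change in C_i affects only P_i. Decrypting the received ciphertext:
P1: D(K, 0xFF) = 0xC5.
P2: D(K, 0xFB) = 0xC1.
P3: D(K, 0x86) = 0xBC.
P4: D(K, 0x34) = 0x0E.
Blocks that differ from the original plaintext: P3.

P1 = 0xC5, P2 = 0xC1, P3 = 0xBC, P4 = 0x0E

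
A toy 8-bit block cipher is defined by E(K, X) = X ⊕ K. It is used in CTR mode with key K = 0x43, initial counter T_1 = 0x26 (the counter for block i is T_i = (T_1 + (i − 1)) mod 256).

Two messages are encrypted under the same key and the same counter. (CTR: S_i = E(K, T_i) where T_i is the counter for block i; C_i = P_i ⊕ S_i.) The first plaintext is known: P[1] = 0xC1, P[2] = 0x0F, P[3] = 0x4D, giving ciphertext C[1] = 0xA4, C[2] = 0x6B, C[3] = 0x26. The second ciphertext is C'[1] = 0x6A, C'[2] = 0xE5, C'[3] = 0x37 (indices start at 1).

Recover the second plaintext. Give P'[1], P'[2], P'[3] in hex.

P'[1] = 0x0F, P'[2] = 0x81, P'[3] = 0x5C

In CTR with a reused counter, both messages share the same keystream S_i, so C_i ⊕ C'_i = P_i ⊕ P'_i and thus P'_i = P_i ⊕ C_i ⊕ C'_i.
P'[1]: 0xC1 ⊕ 0xA4 ⊕ 0x6A = 0x0F.
P'[2]: 0x0F ⊕ 0x6B ⊕ 0xE5 = 0x81.
P'[3]: 0x4D ⊕ 0x26 ⊕ 0x37 = 0x5C.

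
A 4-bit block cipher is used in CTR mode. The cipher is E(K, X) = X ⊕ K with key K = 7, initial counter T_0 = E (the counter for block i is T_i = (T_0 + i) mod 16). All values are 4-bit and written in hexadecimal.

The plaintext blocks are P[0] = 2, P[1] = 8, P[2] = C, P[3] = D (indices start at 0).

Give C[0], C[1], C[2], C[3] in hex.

C[0] = B, C[1] = 0, C[2] = B, C[3] = B

CTR encryption: S_i = E(K, T_i) where T_i is the counter for block i; C_i = P_i ⊕ S_i.
C[0]: T = E, S = E(K, T) = 9; 2 ⊕ 9 = B.
C[1]: T = F, S = E(K, T) = 8; 8 ⊕ 8 = 0.
C[2]: T = 0, S = E(K, T) = 7; C ⊕ 7 = B.
C[3]: T = 1, S = E(K, T) = 6; D ⊕ 6 = B.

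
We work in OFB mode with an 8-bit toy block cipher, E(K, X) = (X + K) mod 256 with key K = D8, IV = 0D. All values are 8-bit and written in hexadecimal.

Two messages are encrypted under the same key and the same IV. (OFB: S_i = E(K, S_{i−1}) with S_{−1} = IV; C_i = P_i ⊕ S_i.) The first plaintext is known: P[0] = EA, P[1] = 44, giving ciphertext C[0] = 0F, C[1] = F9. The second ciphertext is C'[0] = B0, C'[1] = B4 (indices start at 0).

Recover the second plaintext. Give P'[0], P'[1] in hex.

P'[0] = 55, P'[1] = 09

In OFB with a reused IV, both messages share the same keystream S_i, so C_i ⊕ C'_i = P_i ⊕ P'_i and thus P'_i = P_i ⊕ C_i ⊕ C'_i.
P'[0]: EA ⊕ 0F ⊕ B0 = 55.
P'[1]: 44 ⊕ F9 ⊕ B4 = 09.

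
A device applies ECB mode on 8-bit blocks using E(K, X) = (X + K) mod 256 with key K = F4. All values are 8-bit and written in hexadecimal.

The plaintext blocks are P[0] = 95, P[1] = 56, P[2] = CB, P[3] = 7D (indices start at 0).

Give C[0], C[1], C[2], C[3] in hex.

ECB encryption: C_i = E(K, P_i).
C[0]: E(K, 95) = 89.
C[1]: E(K, 56) = 4A.
C[2]: E(K, CB) = BF.
C[3]: E(K, 7D) = 71.

C[0] = 89, C[1] = 4A, C[2] = BF, C[3] = 71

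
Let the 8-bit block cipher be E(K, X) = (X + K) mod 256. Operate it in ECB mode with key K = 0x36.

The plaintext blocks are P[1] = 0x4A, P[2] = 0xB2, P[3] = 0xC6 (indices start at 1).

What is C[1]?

ECB encryption: C_i = E(K, P_i).
C[1]: E(K, 0x4A) = 0x80.

C[1] = 0x80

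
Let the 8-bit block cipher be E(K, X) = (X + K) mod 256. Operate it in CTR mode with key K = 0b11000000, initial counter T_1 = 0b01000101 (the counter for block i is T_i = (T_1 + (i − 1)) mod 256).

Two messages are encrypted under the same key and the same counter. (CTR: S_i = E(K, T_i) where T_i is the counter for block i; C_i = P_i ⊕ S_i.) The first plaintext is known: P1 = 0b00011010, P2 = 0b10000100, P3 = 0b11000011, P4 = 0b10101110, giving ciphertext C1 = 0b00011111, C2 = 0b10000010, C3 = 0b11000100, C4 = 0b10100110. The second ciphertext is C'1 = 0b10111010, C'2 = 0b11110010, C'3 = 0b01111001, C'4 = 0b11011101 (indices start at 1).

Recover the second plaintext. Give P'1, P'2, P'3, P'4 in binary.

In CTR with a reused counter, both messages share the same keystream S_i, so C_i ⊕ C'_i = P_i ⊕ P'_i and thus P'_i = P_i ⊕ C_i ⊕ C'_i.
P'1: 0b00011010 ⊕ 0b00011111 ⊕ 0b10111010 = 0b10111111.
P'2: 0b10000100 ⊕ 0b10000010 ⊕ 0b11110010 = 0b11110100.
P'3: 0b11000011 ⊕ 0b11000100 ⊕ 0b01111001 = 0b01111110.
P'4: 0b10101110 ⊕ 0b10100110 ⊕ 0b11011101 = 0b11010101.

P'1 = 0b10111111, P'2 = 0b11110100, P'3 = 0b01111110, P'4 = 0b11010101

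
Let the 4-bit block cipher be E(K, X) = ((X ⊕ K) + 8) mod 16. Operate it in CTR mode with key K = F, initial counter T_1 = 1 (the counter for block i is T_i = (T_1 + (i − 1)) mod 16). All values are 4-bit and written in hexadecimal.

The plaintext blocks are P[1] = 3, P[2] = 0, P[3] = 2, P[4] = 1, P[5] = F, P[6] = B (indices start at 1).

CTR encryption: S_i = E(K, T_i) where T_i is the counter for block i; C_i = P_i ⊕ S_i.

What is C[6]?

C[1]: T = 1, S = E(K, T) = 6; 3 ⊕ 6 = 5.
C[2]: T = 2, S = E(K, T) = 5; 0 ⊕ 5 = 5.
C[3]: T = 3, S = E(K, T) = 4; 2 ⊕ 4 = 6.
C[4]: T = 4, S = E(K, T) = 3; 1 ⊕ 3 = 2.
C[5]: T = 5, S = E(K, T) = 2; F ⊕ 2 = D.
C[6]: T = 6, S = E(K, T) = 1; B ⊕ 1 = A.

C[6] = A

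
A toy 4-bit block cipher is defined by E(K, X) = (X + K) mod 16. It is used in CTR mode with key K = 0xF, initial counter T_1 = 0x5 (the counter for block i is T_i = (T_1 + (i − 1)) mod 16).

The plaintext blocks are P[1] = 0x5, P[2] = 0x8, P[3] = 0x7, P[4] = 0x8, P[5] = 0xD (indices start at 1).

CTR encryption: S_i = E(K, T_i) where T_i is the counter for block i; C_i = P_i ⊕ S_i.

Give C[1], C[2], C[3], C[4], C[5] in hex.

C[1] = 0x1, C[2] = 0xD, C[3] = 0x1, C[4] = 0xF, C[5] = 0x5

C[1]: T = 0x5, S = E(K, T) = 0x4; 0x5 ⊕ 0x4 = 0x1.
C[2]: T = 0x6, S = E(K, T) = 0x5; 0x8 ⊕ 0x5 = 0xD.
C[3]: T = 0x7, S = E(K, T) = 0x6; 0x7 ⊕ 0x6 = 0x1.
C[4]: T = 0x8, S = E(K, T) = 0x7; 0x8 ⊕ 0x7 = 0xF.
C[5]: T = 0x9, S = E(K, T) = 0x8; 0xD ⊕ 0x8 = 0x5.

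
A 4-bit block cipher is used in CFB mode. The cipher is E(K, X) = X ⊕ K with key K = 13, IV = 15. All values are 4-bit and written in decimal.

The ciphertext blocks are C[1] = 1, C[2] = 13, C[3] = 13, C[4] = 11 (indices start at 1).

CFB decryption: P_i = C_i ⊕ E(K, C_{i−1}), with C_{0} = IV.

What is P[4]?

P[4] = 11

P[4]: E(K, 13) = 0; 11 ⊕ 0 = 11.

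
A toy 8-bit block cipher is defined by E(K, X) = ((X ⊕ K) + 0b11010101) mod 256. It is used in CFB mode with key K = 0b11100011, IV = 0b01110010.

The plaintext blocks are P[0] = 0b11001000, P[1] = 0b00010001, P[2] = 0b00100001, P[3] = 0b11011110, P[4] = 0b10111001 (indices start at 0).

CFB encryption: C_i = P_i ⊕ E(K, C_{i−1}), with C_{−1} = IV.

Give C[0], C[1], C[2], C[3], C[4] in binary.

C[0] = 0b10101110, C[1] = 0b00110011, C[2] = 0b10000100, C[3] = 0b11100010, C[4] = 0b01101111

C[0]: E(K, 0b01110010) = 0b01100110; 0b11001000 ⊕ 0b01100110 = 0b10101110.
C[1]: E(K, 0b10101110) = 0b00100010; 0b00010001 ⊕ 0b00100010 = 0b00110011.
C[2]: E(K, 0b00110011) = 0b10100101; 0b00100001 ⊕ 0b10100101 = 0b10000100.
C[3]: E(K, 0b10000100) = 0b00111100; 0b11011110 ⊕ 0b00111100 = 0b11100010.
C[4]: E(K, 0b11100010) = 0b11010110; 0b10111001 ⊕ 0b11010110 = 0b01101111.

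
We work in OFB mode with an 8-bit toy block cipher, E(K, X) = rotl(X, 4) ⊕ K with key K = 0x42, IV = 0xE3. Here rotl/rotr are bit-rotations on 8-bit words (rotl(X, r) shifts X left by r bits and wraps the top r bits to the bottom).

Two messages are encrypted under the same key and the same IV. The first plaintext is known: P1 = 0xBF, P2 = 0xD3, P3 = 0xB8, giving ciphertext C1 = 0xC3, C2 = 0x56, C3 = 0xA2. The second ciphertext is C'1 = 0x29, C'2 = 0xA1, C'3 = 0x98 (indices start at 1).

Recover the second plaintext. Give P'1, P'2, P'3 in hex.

In OFB with a reused IV, both messages share the same keystream S_i, so C_i ⊕ C'_i = P_i ⊕ P'_i and thus P'_i = P_i ⊕ C_i ⊕ C'_i.
P'1: 0xBF ⊕ 0xC3 ⊕ 0x29 = 0x55.
P'2: 0xD3 ⊕ 0x56 ⊕ 0xA1 = 0x24.
P'3: 0xB8 ⊕ 0xA2 ⊕ 0x98 = 0x82.

P'1 = 0x55, P'2 = 0x24, P'3 = 0x82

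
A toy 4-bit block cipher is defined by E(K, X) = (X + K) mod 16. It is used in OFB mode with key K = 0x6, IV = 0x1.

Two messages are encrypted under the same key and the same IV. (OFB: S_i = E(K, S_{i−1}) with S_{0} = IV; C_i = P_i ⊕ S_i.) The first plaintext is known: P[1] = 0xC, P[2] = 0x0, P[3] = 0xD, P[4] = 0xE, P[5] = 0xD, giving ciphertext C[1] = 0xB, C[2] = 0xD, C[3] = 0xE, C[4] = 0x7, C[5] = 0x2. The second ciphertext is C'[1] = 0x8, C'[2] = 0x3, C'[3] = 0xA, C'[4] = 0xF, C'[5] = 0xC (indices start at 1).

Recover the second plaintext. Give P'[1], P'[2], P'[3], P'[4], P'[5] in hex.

In OFB with a reused IV, both messages share the same keystream S_i, so C_i ⊕ C'_i = P_i ⊕ P'_i and thus P'_i = P_i ⊕ C_i ⊕ C'_i.
P'[1]: 0xC ⊕ 0xB ⊕ 0x8 = 0xF.
P'[2]: 0x0 ⊕ 0xD ⊕ 0x3 = 0xE.
P'[3]: 0xD ⊕ 0xE ⊕ 0xA = 0x9.
P'[4]: 0xE ⊕ 0x7 ⊕ 0xF = 0x6.
P'[5]: 0xD ⊕ 0x2 ⊕ 0xC = 0x3.

P'[1] = 0xF, P'[2] = 0xE, P'[3] = 0x9, P'[4] = 0x6, P'[5] = 0x3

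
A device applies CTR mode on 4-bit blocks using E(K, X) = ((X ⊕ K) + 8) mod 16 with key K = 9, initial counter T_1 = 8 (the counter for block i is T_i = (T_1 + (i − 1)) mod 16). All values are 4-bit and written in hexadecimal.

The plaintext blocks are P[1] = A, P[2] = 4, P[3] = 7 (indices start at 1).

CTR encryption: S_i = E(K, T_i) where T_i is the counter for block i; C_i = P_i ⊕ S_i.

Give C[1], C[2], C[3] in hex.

C[1] = 3, C[2] = C, C[3] = C

C[1]: T = 8, S = E(K, T) = 9; A ⊕ 9 = 3.
C[2]: T = 9, S = E(K, T) = 8; 4 ⊕ 8 = C.
C[3]: T = A, S = E(K, T) = B; 7 ⊕ B = C.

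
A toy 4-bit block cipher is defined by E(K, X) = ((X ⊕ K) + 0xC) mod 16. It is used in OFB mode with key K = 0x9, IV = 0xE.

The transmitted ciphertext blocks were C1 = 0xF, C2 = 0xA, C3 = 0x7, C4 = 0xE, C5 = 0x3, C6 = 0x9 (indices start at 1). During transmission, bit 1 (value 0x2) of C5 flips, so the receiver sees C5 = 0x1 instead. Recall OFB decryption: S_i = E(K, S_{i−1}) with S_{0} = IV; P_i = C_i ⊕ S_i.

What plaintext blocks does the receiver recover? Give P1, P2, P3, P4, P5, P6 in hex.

P1 = 0xC, P2 = 0xC, P3 = 0xC, P4 = 0x0, P5 = 0x2, P6 = 0xF

Only C5 changed, to 0x1. In OFB, a change in C_i flips the same bit in P_i only; the keystream is unaffected. Decrypting the received ciphertext:
P1: S = E(K, 0xE) = 0x3; 0xF ⊕ 0x3 = 0xC.
P2: S = E(K, 0x3) = 0x6; 0xA ⊕ 0x6 = 0xC.
P3: S = E(K, 0x6) = 0xB; 0x7 ⊕ 0xB = 0xC.
P4: S = E(K, 0xB) = 0xE; 0xE ⊕ 0xE = 0x0.
P5: S = E(K, 0xE) = 0x3; 0x1 ⊕ 0x3 = 0x2.
P6: S = E(K, 0x3) = 0x6; 0x9 ⊕ 0x6 = 0xF.
Blocks that differ from the original plaintext: P5.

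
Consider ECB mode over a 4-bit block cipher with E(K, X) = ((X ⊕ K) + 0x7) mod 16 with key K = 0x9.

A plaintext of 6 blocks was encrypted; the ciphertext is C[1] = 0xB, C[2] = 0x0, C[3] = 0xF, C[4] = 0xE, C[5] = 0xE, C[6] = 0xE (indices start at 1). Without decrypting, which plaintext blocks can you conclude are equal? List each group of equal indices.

P[4] = P[5] = P[6]

ECB encrypts each block independently with the same key, so equal ciphertext blocks imply equal plaintext blocks.
C[4] = C[5] = C[6] = 0xE, so P[4] = P[5] = P[6].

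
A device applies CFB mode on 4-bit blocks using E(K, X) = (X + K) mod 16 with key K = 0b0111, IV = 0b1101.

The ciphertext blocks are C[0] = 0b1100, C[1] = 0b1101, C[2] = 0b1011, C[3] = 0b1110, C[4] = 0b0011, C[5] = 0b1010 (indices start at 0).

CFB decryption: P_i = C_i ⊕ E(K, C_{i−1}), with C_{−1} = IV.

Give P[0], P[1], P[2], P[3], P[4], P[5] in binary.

P[0]: E(K, 0b1101) = 0b0100; 0b1100 ⊕ 0b0100 = 0b1000.
P[1]: E(K, 0b1100) = 0b0011; 0b1101 ⊕ 0b0011 = 0b1110.
P[2]: E(K, 0b1101) = 0b0100; 0b1011 ⊕ 0b0100 = 0b1111.
P[3]: E(K, 0b1011) = 0b0010; 0b1110 ⊕ 0b0010 = 0b1100.
P[4]: E(K, 0b1110) = 0b0101; 0b0011 ⊕ 0b0101 = 0b0110.
P[5]: E(K, 0b0011) = 0b1010; 0b1010 ⊕ 0b1010 = 0b0000.

P[0] = 0b1000, P[1] = 0b1110, P[2] = 0b1111, P[3] = 0b1100, P[4] = 0b0110, P[5] = 0b0000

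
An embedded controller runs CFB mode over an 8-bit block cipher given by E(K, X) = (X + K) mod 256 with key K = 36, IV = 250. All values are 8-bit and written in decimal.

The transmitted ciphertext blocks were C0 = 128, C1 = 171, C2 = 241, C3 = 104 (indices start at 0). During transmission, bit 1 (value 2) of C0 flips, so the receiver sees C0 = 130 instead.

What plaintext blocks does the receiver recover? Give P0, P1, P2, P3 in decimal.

P0 = 156, P1 = 13, P2 = 62, P3 = 125

CFB decryption: P_i = C_i ⊕ E(K, C_{i−1}), with C_{−1} = IV.
Only C0 changed, to 130. In CFB, a change in C_i flips the same bit in P_i and garbles P_{i+1}. Decrypting the received ciphertext:
P0: E(K, 250) = 30; 130 ⊕ 30 = 156.
P1: E(K, 130) = 166; 171 ⊕ 166 = 13.
P2: E(K, 171) = 207; 241 ⊕ 207 = 62.
P3: E(K, 241) = 21; 104 ⊕ 21 = 125.
Blocks that differ from the original plaintext: P0, P1.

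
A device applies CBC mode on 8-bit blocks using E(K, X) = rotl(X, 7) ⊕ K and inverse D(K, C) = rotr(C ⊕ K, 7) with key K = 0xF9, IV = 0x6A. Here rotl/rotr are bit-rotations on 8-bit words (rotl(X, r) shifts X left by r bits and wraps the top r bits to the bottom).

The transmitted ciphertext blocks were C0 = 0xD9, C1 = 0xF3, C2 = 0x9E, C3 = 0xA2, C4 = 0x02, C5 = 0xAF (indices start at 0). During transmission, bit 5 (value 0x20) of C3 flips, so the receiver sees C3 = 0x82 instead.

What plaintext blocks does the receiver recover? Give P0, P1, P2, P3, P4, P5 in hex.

P0 = 0x2A, P1 = 0xCD, P2 = 0x3D, P3 = 0x68, P4 = 0x75, P5 = 0xAE

CBC decryption: P_i = D(K, C_i) ⊕ C_{i−1}, with C_{−1} = IV.
Only C3 changed, to 0x82. In CBC, a change in C_i garbles P_i and flips the same bit in P_{i+1}. Decrypting the received ciphertext:
P0: D(K, 0xD9) = 0x40; 0x40 ⊕ 0x6A = 0x2A.
P1: D(K, 0xF3) = 0x14; 0x14 ⊕ 0xD9 = 0xCD.
P2: D(K, 0x9E) = 0xCE; 0xCE ⊕ 0xF3 = 0x3D.
P3: D(K, 0x82) = 0xF6; 0xF6 ⊕ 0x9E = 0x68.
P4: D(K, 0x02) = 0xF7; 0xF7 ⊕ 0x82 = 0x75.
P5: D(K, 0xAF) = 0xAC; 0xAC ⊕ 0x02 = 0xAE.
Blocks that differ from the original plaintext: P3, P4.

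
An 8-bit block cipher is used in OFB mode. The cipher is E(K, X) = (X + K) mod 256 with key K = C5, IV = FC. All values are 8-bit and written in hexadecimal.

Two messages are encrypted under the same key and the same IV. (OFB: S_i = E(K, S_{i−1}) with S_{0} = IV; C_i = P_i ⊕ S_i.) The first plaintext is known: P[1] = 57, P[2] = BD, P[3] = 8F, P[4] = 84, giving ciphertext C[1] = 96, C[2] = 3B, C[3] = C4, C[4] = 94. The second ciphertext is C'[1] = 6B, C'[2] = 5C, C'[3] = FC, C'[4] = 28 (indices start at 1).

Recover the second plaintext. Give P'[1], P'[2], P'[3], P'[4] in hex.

P'[1] = AA, P'[2] = DA, P'[3] = B7, P'[4] = 38

In OFB with a reused IV, both messages share the same keystream S_i, so C_i ⊕ C'_i = P_i ⊕ P'_i and thus P'_i = P_i ⊕ C_i ⊕ C'_i.
P'[1]: 57 ⊕ 96 ⊕ 6B = AA.
P'[2]: BD ⊕ 3B ⊕ 5C = DA.
P'[3]: 8F ⊕ C4 ⊕ FC = B7.
P'[4]: 84 ⊕ 94 ⊕ 28 = 38.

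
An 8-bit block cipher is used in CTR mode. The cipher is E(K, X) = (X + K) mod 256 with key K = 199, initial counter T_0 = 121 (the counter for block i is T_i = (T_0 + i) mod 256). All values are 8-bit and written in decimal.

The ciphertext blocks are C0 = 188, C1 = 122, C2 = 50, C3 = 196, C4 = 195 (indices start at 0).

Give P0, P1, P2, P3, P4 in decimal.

P0 = 252, P1 = 59, P2 = 112, P3 = 135, P4 = 135

CTR decryption: S_i = E(K, T_i) where T_i is the counter for block i; P_i = C_i ⊕ S_i.
P0: T = 121, S = E(K, T) = 64; 188 ⊕ 64 = 252.
P1: T = 122, S = E(K, T) = 65; 122 ⊕ 65 = 59.
P2: T = 123, S = E(K, T) = 66; 50 ⊕ 66 = 112.
P3: T = 124, S = E(K, T) = 67; 196 ⊕ 67 = 135.
P4: T = 125, S = E(K, T) = 68; 195 ⊕ 68 = 135.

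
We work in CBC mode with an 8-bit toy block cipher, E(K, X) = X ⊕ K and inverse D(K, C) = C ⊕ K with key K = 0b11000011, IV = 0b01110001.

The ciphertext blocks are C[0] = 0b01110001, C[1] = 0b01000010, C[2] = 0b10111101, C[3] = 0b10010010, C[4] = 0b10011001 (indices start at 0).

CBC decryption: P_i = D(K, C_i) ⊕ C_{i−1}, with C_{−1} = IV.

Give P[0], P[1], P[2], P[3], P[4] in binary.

P[0]: D(K, 0b01110001) = 0b10110010; 0b10110010 ⊕ 0b01110001 = 0b11000011.
P[1]: D(K, 0b01000010) = 0b10000001; 0b10000001 ⊕ 0b01110001 = 0b11110000.
P[2]: D(K, 0b10111101) = 0b01111110; 0b01111110 ⊕ 0b01000010 = 0b00111100.
P[3]: D(K, 0b10010010) = 0b01010001; 0b01010001 ⊕ 0b10111101 = 0b11101100.
P[4]: D(K, 0b10011001) = 0b01011010; 0b01011010 ⊕ 0b10010010 = 0b11001000.

P[0] = 0b11000011, P[1] = 0b11110000, P[2] = 0b00111100, P[3] = 0b11101100, P[4] = 0b11001000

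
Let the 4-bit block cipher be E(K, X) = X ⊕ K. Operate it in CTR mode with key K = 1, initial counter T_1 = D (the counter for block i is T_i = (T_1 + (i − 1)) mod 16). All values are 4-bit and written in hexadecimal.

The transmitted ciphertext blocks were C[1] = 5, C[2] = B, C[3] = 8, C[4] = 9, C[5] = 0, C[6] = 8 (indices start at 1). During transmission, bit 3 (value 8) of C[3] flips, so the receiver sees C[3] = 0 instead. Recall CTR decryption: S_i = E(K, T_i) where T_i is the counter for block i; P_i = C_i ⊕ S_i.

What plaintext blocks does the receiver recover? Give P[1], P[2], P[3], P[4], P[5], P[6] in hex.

Only C[3] changed, to 0. In CTR, a change in C_i flips the same bit in P_i only; the keystream is unaffected. Decrypting the received ciphertext:
P[1]: T = D, S = E(K, T) = C; 5 ⊕ C = 9.
P[2]: T = E, S = E(K, T) = F; B ⊕ F = 4.
P[3]: T = F, S = E(K, T) = E; 0 ⊕ E = E.
P[4]: T = 0, S = E(K, T) = 1; 9 ⊕ 1 = 8.
P[5]: T = 1, S = E(K, T) = 0; 0 ⊕ 0 = 0.
P[6]: T = 2, S = E(K, T) = 3; 8 ⊕ 3 = B.
Blocks that differ from the original plaintext: P[3].

P[1] = 9, P[2] = 4, P[3] = E, P[4] = 8, P[5] = 0, P[6] = B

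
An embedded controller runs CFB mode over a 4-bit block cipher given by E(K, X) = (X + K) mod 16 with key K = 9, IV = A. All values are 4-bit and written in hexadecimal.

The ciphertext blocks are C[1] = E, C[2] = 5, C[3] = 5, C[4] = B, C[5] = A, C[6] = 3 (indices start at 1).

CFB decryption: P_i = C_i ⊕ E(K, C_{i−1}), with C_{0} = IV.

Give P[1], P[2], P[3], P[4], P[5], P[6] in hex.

P[1]: E(K, A) = 3; E ⊕ 3 = D.
P[2]: E(K, E) = 7; 5 ⊕ 7 = 2.
P[3]: E(K, 5) = E; 5 ⊕ E = B.
P[4]: E(K, 5) = E; B ⊕ E = 5.
P[5]: E(K, B) = 4; A ⊕ 4 = E.
P[6]: E(K, A) = 3; 3 ⊕ 3 = 0.

P[1] = D, P[2] = 2, P[3] = B, P[4] = 5, P[5] = E, P[6] = 0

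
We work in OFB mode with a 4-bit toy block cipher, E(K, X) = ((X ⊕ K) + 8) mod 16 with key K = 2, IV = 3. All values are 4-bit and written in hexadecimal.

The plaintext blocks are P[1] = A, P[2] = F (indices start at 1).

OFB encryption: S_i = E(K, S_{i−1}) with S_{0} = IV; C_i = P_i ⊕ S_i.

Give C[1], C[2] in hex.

C[1]: S = E(K, 3) = 9; A ⊕ 9 = 3.
C[2]: S = E(K, 9) = 3; F ⊕ 3 = C.

C[1] = 3, C[2] = C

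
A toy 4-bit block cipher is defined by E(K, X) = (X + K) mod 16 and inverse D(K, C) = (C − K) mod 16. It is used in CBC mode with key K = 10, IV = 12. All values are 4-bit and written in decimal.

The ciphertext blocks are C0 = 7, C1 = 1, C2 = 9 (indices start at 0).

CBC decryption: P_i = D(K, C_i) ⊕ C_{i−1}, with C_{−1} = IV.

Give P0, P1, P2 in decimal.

P0 = 1, P1 = 0, P2 = 14

P0: D(K, 7) = 13; 13 ⊕ 12 = 1.
P1: D(K, 1) = 7; 7 ⊕ 7 = 0.
P2: D(K, 9) = 15; 15 ⊕ 1 = 14.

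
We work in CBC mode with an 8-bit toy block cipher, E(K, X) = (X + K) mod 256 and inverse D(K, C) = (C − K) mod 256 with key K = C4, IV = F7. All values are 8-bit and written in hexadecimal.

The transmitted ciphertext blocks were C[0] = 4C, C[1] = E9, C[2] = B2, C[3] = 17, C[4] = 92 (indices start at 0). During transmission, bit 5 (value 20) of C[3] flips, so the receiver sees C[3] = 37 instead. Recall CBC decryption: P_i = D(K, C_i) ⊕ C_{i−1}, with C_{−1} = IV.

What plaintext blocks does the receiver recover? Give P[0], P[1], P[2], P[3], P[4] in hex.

Only C[3] changed, to 37. In CBC, a change in C_i garbles P_i and flips the same bit in P_{i+1}. Decrypting the received ciphertext:
P[0]: D(K, 4C) = 88; 88 ⊕ F7 = 7F.
P[1]: D(K, E9) = 25; 25 ⊕ 4C = 69.
P[2]: D(K, B2) = EE; EE ⊕ E9 = 07.
P[3]: D(K, 37) = 73; 73 ⊕ B2 = C1.
P[4]: D(K, 92) = CE; CE ⊕ 37 = F9.
Blocks that differ from the original plaintext: P[3], P[4].

P[0] = 7F, P[1] = 69, P[2] = 07, P[3] = C1, P[4] = F9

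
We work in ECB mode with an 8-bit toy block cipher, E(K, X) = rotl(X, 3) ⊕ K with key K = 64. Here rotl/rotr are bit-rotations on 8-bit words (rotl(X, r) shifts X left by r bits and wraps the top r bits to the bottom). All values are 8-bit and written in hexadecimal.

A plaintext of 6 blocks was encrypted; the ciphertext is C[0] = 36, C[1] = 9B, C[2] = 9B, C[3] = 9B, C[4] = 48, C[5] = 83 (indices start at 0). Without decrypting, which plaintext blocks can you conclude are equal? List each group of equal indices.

P[1] = P[2] = P[3]

ECB encrypts each block independently with the same key, so equal ciphertext blocks imply equal plaintext blocks.
C[1] = C[2] = C[3] = 9B, so P[1] = P[2] = P[3].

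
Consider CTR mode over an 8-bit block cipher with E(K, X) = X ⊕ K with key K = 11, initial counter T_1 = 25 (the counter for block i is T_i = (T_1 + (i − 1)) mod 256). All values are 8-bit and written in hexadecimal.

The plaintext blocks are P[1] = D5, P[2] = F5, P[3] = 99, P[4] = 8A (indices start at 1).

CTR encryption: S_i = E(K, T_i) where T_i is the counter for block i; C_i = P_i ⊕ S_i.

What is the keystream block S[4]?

C[1]: T = 25, S = E(K, T) = 34; D5 ⊕ 34 = E1.
C[2]: T = 26, S = E(K, T) = 37; F5 ⊕ 37 = C2.
C[3]: T = 27, S = E(K, T) = 36; 99 ⊕ 36 = AF.
C[4]: T = 28, S = E(K, T) = 39; 8A ⊕ 39 = B3.
So S[4] = 39.

39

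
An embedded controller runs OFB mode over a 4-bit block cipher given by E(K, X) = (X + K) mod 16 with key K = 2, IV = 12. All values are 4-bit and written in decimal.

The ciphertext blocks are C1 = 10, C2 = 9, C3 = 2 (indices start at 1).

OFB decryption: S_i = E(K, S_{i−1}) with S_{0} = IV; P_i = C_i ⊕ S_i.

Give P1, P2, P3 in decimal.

P1 = 4, P2 = 9, P3 = 0

P1: S = E(K, 12) = 14; 10 ⊕ 14 = 4.
P2: S = E(K, 14) = 0; 9 ⊕ 0 = 9.
P3: S = E(K, 0) = 2; 2 ⊕ 2 = 0.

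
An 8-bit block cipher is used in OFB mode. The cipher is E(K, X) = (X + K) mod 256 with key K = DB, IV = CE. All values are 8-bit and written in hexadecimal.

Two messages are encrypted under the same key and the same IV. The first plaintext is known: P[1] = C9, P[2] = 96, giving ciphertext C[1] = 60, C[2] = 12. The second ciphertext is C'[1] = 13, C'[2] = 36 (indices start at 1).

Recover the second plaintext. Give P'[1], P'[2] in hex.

In OFB with a reused IV, both messages share the same keystream S_i, so C_i ⊕ C'_i = P_i ⊕ P'_i and thus P'_i = P_i ⊕ C_i ⊕ C'_i.
P'[1]: C9 ⊕ 60 ⊕ 13 = BA.
P'[2]: 96 ⊕ 12 ⊕ 36 = B2.

P'[1] = BA, P'[2] = B2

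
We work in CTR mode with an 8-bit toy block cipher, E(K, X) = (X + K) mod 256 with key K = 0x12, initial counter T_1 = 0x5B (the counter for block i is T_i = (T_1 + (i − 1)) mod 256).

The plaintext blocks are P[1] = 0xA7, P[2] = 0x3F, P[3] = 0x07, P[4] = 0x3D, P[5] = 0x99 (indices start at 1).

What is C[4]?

C[4] = 0x4D

CTR encryption: S_i = E(K, T_i) where T_i is the counter for block i; C_i = P_i ⊕ S_i.
C[1]: T = 0x5B, S = E(K, T) = 0x6D; 0xA7 ⊕ 0x6D = 0xCA.
C[2]: T = 0x5C, S = E(K, T) = 0x6E; 0x3F ⊕ 0x6E = 0x51.
C[3]: T = 0x5D, S = E(K, T) = 0x6F; 0x07 ⊕ 0x6F = 0x68.
C[4]: T = 0x5E, S = E(K, T) = 0x70; 0x3D ⊕ 0x70 = 0x4D.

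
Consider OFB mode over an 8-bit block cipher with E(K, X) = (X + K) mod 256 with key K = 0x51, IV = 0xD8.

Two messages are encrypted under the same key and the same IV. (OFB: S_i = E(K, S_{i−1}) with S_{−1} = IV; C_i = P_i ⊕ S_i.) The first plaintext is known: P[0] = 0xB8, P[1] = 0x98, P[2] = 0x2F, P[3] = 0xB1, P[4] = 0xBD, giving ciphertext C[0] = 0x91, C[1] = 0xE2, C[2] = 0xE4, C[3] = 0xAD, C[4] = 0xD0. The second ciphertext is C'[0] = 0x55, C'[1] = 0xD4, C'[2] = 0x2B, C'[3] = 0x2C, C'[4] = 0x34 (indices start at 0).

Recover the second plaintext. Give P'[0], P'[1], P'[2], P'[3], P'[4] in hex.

P'[0] = 0x7C, P'[1] = 0xAE, P'[2] = 0xE0, P'[3] = 0x30, P'[4] = 0x59

In OFB with a reused IV, both messages share the same keystream S_i, so C_i ⊕ C'_i = P_i ⊕ P'_i and thus P'_i = P_i ⊕ C_i ⊕ C'_i.
P'[0]: 0xB8 ⊕ 0x91 ⊕ 0x55 = 0x7C.
P'[1]: 0x98 ⊕ 0xE2 ⊕ 0xD4 = 0xAE.
P'[2]: 0x2F ⊕ 0xE4 ⊕ 0x2B = 0xE0.
P'[3]: 0xB1 ⊕ 0xAD ⊕ 0x2C = 0x30.
P'[4]: 0xBD ⊕ 0xD0 ⊕ 0x34 = 0x59.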